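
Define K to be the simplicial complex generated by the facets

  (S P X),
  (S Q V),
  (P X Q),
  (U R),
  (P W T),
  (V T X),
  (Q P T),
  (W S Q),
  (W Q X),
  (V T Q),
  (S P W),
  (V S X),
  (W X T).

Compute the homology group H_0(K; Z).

H_0 ≅ Z^2.

Take the total order P < Q < R < S < T < U < V < W < X on the vertex set. Then K (dimension 2) consists of the simplices:

  0-simplices (9): P, Q, R, S, T, U, V, W, X
  1-simplices (19): PQ, PS, PT, PW, PX, QS, QT, QV, QW, QX, RU, SV, SW, SX, TV, TW, TX, VX, WX
  2-simplices (12): PQT, PQX, PSW, PSX, PTW, QSV, QSW, QTV, QWX, SVX, TVX, TWX

so the chain groups are C_0 ≅ Z^9, C_1 ≅ Z^19, C_2 ≅ Z^12.

The boundary map ∂_1: C_1 → C_0 sends each edge [p,q] (with p < q) to q − p. For instance
  ∂SX = X − S.
The resulting 9×19 matrix has rank 7, and its Smith normal form has invariant factors (1,1,1,1,1,1,1).

∂_2: C_2 → C_1 maps a triangle to the signed sum of its edges. For instance
  ∂SVX = VX − SX + SV,
  ∂QSW = SW − QW + QS.
This gives a 19×12 integer matrix of rank 12; reducing to Smith normal form yields diagonal entries (1,1,1,1,1,1,1,1,1,1,1,2).

Now H_k = ker ∂_k / im ∂_{k+1}, so:

  H_0: rank C_0 − rank ∂_1 = 9 − 7 = 2, and the invariant factors of ∂_1 are all 1, so H_0 = Z^2.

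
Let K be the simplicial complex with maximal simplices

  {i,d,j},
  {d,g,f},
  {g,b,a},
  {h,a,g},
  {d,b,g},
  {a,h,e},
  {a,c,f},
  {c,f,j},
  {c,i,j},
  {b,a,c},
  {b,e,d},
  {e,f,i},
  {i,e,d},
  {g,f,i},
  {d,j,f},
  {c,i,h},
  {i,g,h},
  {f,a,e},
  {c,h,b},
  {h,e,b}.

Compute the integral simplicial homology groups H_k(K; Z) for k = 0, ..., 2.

We work with the vertex ordering a < b < c < d < e < f < g < h < i < j. The simplices of K, each written with vertices in increasing order, are:

  0-simplices (10): a, b, c, d, e, f, g, h, i, j
  1-simplices (30): ab, ac, ae, af, ag, ah, bc, bd, be, bg, bh, cf, ch, ci, cj, de, df, dg, di, dj, ef, eh, ei, fg, fi, fj, gh, gi, hi, ij
  2-simplices (20): abc, abg, acf, aef, aeh, agh, bch, bde, bdg, beh, cfj, chi, cij, dei, dfg, dfj, dij, efi, fgi, ghi

giving chain groups C_0 ≅ Z^10, C_1 ≅ Z^30, C_2 ≅ Z^20.

∂_1: C_1 → C_0 sends each edge [p,q] (with p < q) to q − p.
This gives a 10×30 integer matrix of rank 9; reducing to Smith normal form yields diagonal entries (1,1,1,1,1,1,1,1,1).

∂_2: C_2 → C_1 maps a triangle to the signed sum of its edges. For instance
  ∂dij = ij − dj + di,
  ∂dfg = fg − dg + df.
As a 30×20 matrix over Z this has rank 20, with invariant factors (1,1,1,1,1,1,1,1,1,1,1,1,1,1,1,1,1,1,1,2).

Now H_k = ker ∂_k / im ∂_{k+1}, so:

  H_0: rank C_0 − rank ∂_1 = 10 − 9 = 1, and the invariant factors of ∂_1 are all 1, so H_0 = Z.
  H_1: rank ker ∂_1 − rank ∂_2 = (30 − 9) − 20 = 1, and ∂_2 has invariant factor 2 > 1, so H_1 = Z ⊕ Z/2.
  H_2: rank ker ∂_2 − rank ∂_3 = (20 − 20) − 0 = 0, and there is no ∂_3, so H_2 = 0.

As a check, the Euler characteristic is 10 − 30 + 20 = 0, which agrees with 1 − 1 + 0 = 0.
(K is a triangulation of the Klein bottle.)

H_0 = Z,  H_1 = Z ⊕ Z/2,  H_2 = 0.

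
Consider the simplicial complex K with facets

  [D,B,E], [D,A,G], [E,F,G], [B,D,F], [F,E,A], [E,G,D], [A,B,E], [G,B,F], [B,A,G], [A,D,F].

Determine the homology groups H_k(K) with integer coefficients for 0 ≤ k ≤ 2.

Order the vertices as A < B < D < E < F < G. Listing each simplex with vertices in this order, K has dimension 2 with simplices:

  0-simplices (6): A, B, D, E, F, G
  1-simplices (15): AB, AD, AE, AF, AG, BD, BE, BF, BG, DE, DF, DG, EF, EG, FG
  2-simplices (10): ABE, ABG, ADF, ADG, AEF, BDE, BDF, BFG, DEG, EFG

Hence C_0 ≅ Z^6, C_1 ≅ Z^15, C_2 ≅ Z^10.

The boundary map ∂_1: C_1 → C_0 maps an edge to its endpoints' difference, ∂[p,q] = q − p. For instance
  ∂AF = F − A.
The resulting 6×15 matrix has rank 5, and its Smith normal form has invariant factors (1,1,1,1,1).

The boundary map ∂_2: C_2 → C_1 acts by ∂[p,q,r] = [q,r] − [p,r] + [p,q]. For instance
  ∂ADG = DG − AG + AD,
  ∂BFG = FG − BG + BF.
The 15×10 boundary matrix has rank 10 and Smith normal form diag(1,1,1,1,1,1,1,1,1,2).

From H_k ≅ ker(∂_k) / im(∂_{k+1}) we obtain:

  H_0: rank C_0 − rank ∂_1 = 6 − 5 = 1, and the invariant factors of ∂_1 are all 1, so H_0 ≅ Z.
  H_1: rank ker ∂_1 − rank ∂_2 = (15 − 5) − 10 = 0, and ∂_2 has invariant factor 2 > 1, so H_1 ≅ Z/2.
  H_2: rank ker ∂_2 − rank ∂_3 = (10 − 10) − 0 = 0, and there is no ∂_3, so H_2 ≅ 0.

(K is a triangulation of the real projective plane RP^2.)

H_0 ≅ Z,  H_1 ≅ Z/2,  H_2 = 0.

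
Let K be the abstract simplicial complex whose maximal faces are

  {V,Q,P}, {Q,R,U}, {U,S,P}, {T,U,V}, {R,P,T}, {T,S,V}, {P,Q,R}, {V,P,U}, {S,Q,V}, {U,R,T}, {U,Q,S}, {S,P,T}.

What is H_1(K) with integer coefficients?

We work with the vertex ordering P < Q < R < S < T < U < V. The simplices of K, each written with vertices in increasing order, are:

  0-simplices (7): P, Q, R, S, T, U, V
  1-simplices (18): PQ, PR, PS, PT, PU, PV, QR, QS, QU, QV, RT, RU, ST, SU, SV, TU, TV, UV
  2-simplices (12): PQR, PQV, PRT, PST, PSU, PUV, QRU, QSU, QSV, RTU, STV, TUV

Hence C_0 ≅ Z^7, C_1 ≅ Z^18, C_2 ≅ Z^12.

∂_1: C_1 → C_0 is given by ∂[p,q] = [q] − [p].
The resulting 7×18 matrix has rank 6, and its Smith normal form has invariant factors (1,1,1,1,1,1).

Boundary ∂_2: C_2 → C_1 maps a triangle to the signed sum of its edges. For instance
  ∂PQV = QV − PV + PQ,
  ∂PQR = QR − PR + PQ.
The 18×12 boundary matrix has rank 12 and Smith normal form diag(1,1,1,1,1,1,1,1,1,1,1,2).

Now H_k = ker ∂_k / im ∂_{k+1}, so:

  H_1: rank ker ∂_1 − rank ∂_2 = (18 − 6) − 12 = 0, and ∂_2 has invariant factor 2 > 1, so H_1 ≅ Z/2.

(K is a triangulation of the real projective plane RP^2.)

H_1 = Z/2.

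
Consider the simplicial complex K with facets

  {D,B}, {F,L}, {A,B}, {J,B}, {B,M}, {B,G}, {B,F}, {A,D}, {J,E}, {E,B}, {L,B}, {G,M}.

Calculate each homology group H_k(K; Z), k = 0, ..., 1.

Fix the vertex order A < B < D < E < F < G < J < L < M and write every simplex with vertices in increasing order. Then dim K = 1 and the simplices of K are:

  0-simplices (9): A, B, D, E, F, G, J, L, M
  1-simplices (12): AB, AD, BD, BE, BF, BG, BJ, BL, BM, EJ, FL, GM

Hence C_0 ≅ Z^9, C_1 ≅ Z^12.

The boundary map ∂_1: C_1 → C_0 sends each edge [p,q] (with p < q) to q − p. For instance
  ∂BE = E − B.
The 9×12 boundary matrix has rank 8 and Smith normal form diag(1,1,1,1,1,1,1,1).

Computing H_k = (kernel of ∂_k) / (image of ∂_{k+1}):

  H_0: rank C_0 − rank ∂_1 = 9 − 8 = 1, and the invariant factors of ∂_1 are all 1, so H_0 ≅ Z.
  H_1: rank ker ∂_1 − rank ∂_2 = (12 − 8) − 0 = 4, and there is no ∂_2, so H_1 ≅ Z^4.

As a check, the Euler characteristic is 9 − 12 = -3, which agrees with 1 − 4 = -3.
(K is a triangulation of a wedge of 4 circles.)

H_0 = Z,  H_1 = Z^4.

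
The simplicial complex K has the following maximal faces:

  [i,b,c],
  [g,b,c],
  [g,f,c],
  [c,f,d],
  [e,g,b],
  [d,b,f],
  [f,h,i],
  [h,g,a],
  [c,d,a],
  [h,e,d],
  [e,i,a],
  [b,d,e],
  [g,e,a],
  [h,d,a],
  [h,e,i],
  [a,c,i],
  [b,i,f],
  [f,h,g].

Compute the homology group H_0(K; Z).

Take the total order a < b < c < d < e < f < g < h < i on the vertex set. Then K (dimension 2) consists of the simplices:

  0-simplices (9): a, b, c, d, e, f, g, h, i
  1-simplices (27): ac, ad, ae, ag, ah, ai, bc, bd, be, bf, bg, bi, cd, cf, cg, ci, de, df, dh, eg, eh, ei, fg, fh, fi, gh, hi
  2-simplices (18): acd, aci, adh, aeg, aei, agh, bcg, bci, bde, bdf, beg, bfi, cdf, cfg, deh, ehi, fgh, fhi

so the chain groups are C_0 ≅ Z^9, C_1 ≅ Z^27, C_2 ≅ Z^18.

Boundary ∂_1: C_1 → C_0 maps an edge to its endpoints' difference, ∂[p,q] = q − p.
As a 9×27 matrix over Z this has rank 8, with invariant factors (1,1,1,1,1,1,1,1).

∂_2: C_2 → C_1 sends each 2-simplex [p,q,r] to [q,r] − [p,r] + [p,q]. For instance
  ∂acd = cd − ad + ac,
  ∂fgh = gh − fh + fg.
As a 27×18 matrix over Z this has rank 18, with invariant factors (1,1,1,1,1,1,1,1,1,1,1,1,1,1,1,1,1,2).

Computing H_k = (kernel of ∂_k) / (image of ∂_{k+1}):

  H_0: rank C_0 − rank ∂_1 = 9 − 8 = 1, and the invariant factors of ∂_1 are all 1, so H_0 = Z.

H_0 ≅ Z.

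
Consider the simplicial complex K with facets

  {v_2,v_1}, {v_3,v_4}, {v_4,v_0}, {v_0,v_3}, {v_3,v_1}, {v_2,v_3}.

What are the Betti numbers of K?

K has 5 vertices, 6 edges.
rank ∂_0 = 0, rank ∂_1 = 4 ⇒ b_0 = 5 − 0 − 4 = 1; all invariant factors of ∂_1 are 1 so no torsion. So H_0 ≅ Z.
rank ∂_1 = 4, rank ∂_2 = 0 ⇒ b_1 = 6 − 4 − 0 = 2. So H_1 ≅ Z^2.

b_0 = 1, b_1 = 2.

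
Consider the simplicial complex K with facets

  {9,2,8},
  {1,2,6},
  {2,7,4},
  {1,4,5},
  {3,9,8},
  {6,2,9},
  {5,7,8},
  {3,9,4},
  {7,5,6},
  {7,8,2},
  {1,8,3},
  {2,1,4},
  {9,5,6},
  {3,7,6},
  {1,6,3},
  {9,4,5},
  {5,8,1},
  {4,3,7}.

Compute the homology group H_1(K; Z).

H_1 = Z^2.

Fix the vertex order 1 < 2 < 3 < 4 < 5 < 6 < 7 < 8 < 9 and write every simplex with vertices in increasing order. Then dim K = 2 and the simplices of K are:

  0-simplices (9): [1], [2], [3], [4], [5], [6], [7], [8], [9]
  1-simplices (27): (27 of them)
  2-simplices (18): [1,2,4], [1,2,6], [1,3,6], [1,3,8], [1,4,5], [1,5,8], [2,4,7], [2,6,9], [2,7,8], [2,8,9], [3,4,7], [3,4,9], [3,6,7], [3,8,9], [4,5,9], [5,6,7], [5,6,9], [5,7,8]

giving chain groups C_0 ≅ Z^9, C_1 ≅ Z^27, C_2 ≅ Z^18.

∂_1: C_1 → C_0 maps an edge to its endpoints' difference, ∂[p,q] = q − p. For instance
  ∂[4,7] = [7] − [4].
As a 9×27 matrix over Z this has rank 8, with invariant factors (1,1,1,1,1,1,1,1).

∂_2: C_2 → C_1 sends each 2-simplex [p,q,r] to [q,r] − [p,r] + [p,q]. For instance
  ∂[1,3,6] = [3,6] − [1,6] + [1,3],
  ∂[5,7,8] = [7,8] − [5,8] + [5,7].
As a 27×18 matrix over Z this has rank 17, with invariant factors (1,1,1,1,1,1,1,1,1,1,1,1,1,1,1,1,1).

From H_k ≅ ker(∂_k) / im(∂_{k+1}) we obtain:

  H_1: rank ker ∂_1 − rank ∂_2 = (27 − 8) − 17 = 2, and the invariant factors of ∂_2 are all 1, so H_1 = Z^2.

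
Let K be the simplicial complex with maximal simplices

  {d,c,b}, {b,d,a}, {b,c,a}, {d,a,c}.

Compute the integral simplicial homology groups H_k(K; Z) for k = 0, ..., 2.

H_0 = Z,  H_1 = 0,  H_2 = Z.

Fix the vertex order a < b < c < d and write every simplex with vertices in increasing order. Then dim K = 2 and the simplices of K are:

  0-simplices (4): a, b, c, d
  1-simplices (6): ab, ac, ad, bc, bd, cd
  2-simplices (4): abc, abd, acd, bcd

Hence C_0 ≅ Z^4, C_1 ≅ Z^6, C_2 ≅ Z^4.

∂_1: C_1 → C_0 sends each edge [p,q] (with p < q) to q − p.
As a 4×6 matrix over Z this has rank 3, with invariant factors (1,1,1).

Boundary ∂_2: C_2 → C_1 sends each 2-simplex [p,q,r] to [q,r] − [p,r] + [p,q]. For instance
  ∂abd = bd − ad + ab,
  ∂abc = bc − ac + ab.
This gives a 6×4 integer matrix of rank 3; reducing to Smith normal form yields diagonal entries (1,1,1).

Reading off H_k = ker ∂_k / im ∂_{k+1}:

  H_0: rank C_0 − rank ∂_1 = 4 − 3 = 1, and the invariant factors of ∂_1 are all 1, so H_0 ≅ Z.
  H_1: rank ker ∂_1 − rank ∂_2 = (6 − 3) − 3 = 0, and the invariant factors of ∂_2 are all 1, so H_1 ≅ 0.
  H_2: rank ker ∂_2 − rank ∂_3 = (4 − 3) − 0 = 1, and there is no ∂_3, so H_2 ≅ Z.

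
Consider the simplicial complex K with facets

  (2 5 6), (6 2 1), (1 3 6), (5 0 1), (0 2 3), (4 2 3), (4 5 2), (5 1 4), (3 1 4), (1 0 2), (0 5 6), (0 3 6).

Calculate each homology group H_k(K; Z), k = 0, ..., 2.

H_0 = Z,  H_1 = Z/2,  H_2 = 0.

Take the total order 0 < 1 < 2 < 3 < 4 < 5 < 6 on the vertex set. Then K (dimension 2) consists of the simplices:

  0-simplices (7): [0], [1], [2], [3], [4], [5], [6]
  1-simplices (18): [0,1], [0,2], [0,3], [0,5], [0,6], [1,2], [1,3], [1,4], [1,5], [1,6], [2,3], [2,4], [2,5], [2,6], [3,4], [3,6], [4,5], [5,6]
  2-simplices (12): [0,1,2], [0,1,5], [0,2,3], [0,3,6], [0,5,6], [1,2,6], [1,3,4], [1,3,6], [1,4,5], [2,3,4], [2,4,5], [2,5,6]

so the chain groups are C_0 ≅ Z^7, C_1 ≅ Z^18, C_2 ≅ Z^12.

Boundary ∂_1: C_1 → C_0 maps an edge to its endpoints' difference, ∂[p,q] = q − p.
The resulting 7×18 matrix has rank 6, and its Smith normal form has invariant factors (1,1,1,1,1,1).

The boundary map ∂_2: C_2 → C_1 acts by ∂[p,q,r] = [q,r] − [p,r] + [p,q]. For instance
  ∂[2,3,4] = [3,4] − [2,4] + [2,3],
  ∂[2,5,6] = [5,6] − [2,6] + [2,5].
The 18×12 boundary matrix has rank 12 and Smith normal form diag(1,1,1,1,1,1,1,1,1,1,1,2).

Reading off H_k = ker ∂_k / im ∂_{k+1}:

  H_0: rank C_0 − rank ∂_1 = 7 − 6 = 1, and the invariant factors of ∂_1 are all 1, so H_0 = Z.
  H_1: rank ker ∂_1 − rank ∂_2 = (18 − 6) − 12 = 0, and ∂_2 has invariant factor 2 > 1, so H_1 = Z/2.
  H_2: rank ker ∂_2 − rank ∂_3 = (12 − 12) − 0 = 0, and there is no ∂_3, so H_2 = 0.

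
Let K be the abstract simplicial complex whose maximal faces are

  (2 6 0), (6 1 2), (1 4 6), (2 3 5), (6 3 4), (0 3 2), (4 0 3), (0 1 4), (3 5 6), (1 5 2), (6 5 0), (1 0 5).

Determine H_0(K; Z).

H_0 = Z.

Take the total order 0 < 1 < 2 < 3 < 4 < 5 < 6 on the vertex set. Then K (dimension 2) consists of the simplices:

  0-simplices (7): [0], [1], [2], [3], [4], [5], [6]
  1-simplices (18): [0,1], [0,2], [0,3], [0,4], [0,5], [0,6], [1,2], [1,4], [1,5], [1,6], [2,3], [2,5], [2,6], [3,4], [3,5], [3,6], [4,6], [5,6]
  2-simplices (12): [0,1,4], [0,1,5], [0,2,3], [0,2,6], [0,3,4], [0,5,6], [1,2,5], [1,2,6], [1,4,6], [2,3,5], [3,4,6], [3,5,6]

Hence C_0 ≅ Z^7, C_1 ≅ Z^18, C_2 ≅ Z^12.

The boundary map ∂_1: C_1 → C_0 sends each edge [p,q] (with p < q) to q − p. For instance
  ∂[1,2] = [2] − [1].
This gives a 7×18 integer matrix of rank 6; reducing to Smith normal form yields diagonal entries (1,1,1,1,1,1).

The boundary map ∂_2: C_2 → C_1 acts by ∂[p,q,r] = [q,r] − [p,r] + [p,q]. For instance
  ∂[0,1,4] = [1,4] − [0,4] + [0,1],
  ∂[0,2,6] = [2,6] − [0,6] + [0,2].
As a 18×12 matrix over Z this has rank 12, with invariant factors (1,1,1,1,1,1,1,1,1,1,1,2).

Now H_k = ker ∂_k / im ∂_{k+1}, so:

  H_0: rank C_0 − rank ∂_1 = 7 − 6 = 1, and the invariant factors of ∂_1 are all 1, so H_0 = Z.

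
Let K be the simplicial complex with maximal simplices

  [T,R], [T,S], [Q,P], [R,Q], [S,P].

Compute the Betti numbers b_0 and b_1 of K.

b_0 = 1, b_1 = 1.

Take the total order P < Q < R < S < T on the vertex set. Then K (dimension 1) consists of the simplices:

  0-simplices (5): P, Q, R, S, T
  1-simplices (5): PQ, PS, QR, RT, ST

so the chain groups are C_0 ≅ Z^5, C_1 ≅ Z^5.

∂_1: C_1 → C_0 maps an edge to its endpoints' difference, ∂[p,q] = q − p. For instance
  ∂RT = T − R.
The resulting 5×5 matrix has rank 4, and its Smith normal form has invariant factors (1,1,1,1).

From H_k ≅ ker(∂_k) / im(∂_{k+1}) we obtain:

  H_0: rank C_0 − rank ∂_1 = 5 − 4 = 1, and the invariant factors of ∂_1 are all 1, so H_0 = Z.
  H_1: rank ker ∂_1 − rank ∂_2 = (5 − 4) − 0 = 1, and there is no ∂_2, so H_1 = Z.

Hence the Betti numbers are b_0 = 1, b_1 = 1.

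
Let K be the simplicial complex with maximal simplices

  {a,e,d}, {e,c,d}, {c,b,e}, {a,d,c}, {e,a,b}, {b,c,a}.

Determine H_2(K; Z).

H_2 = Z.

Order the vertices as a < b < c < d < e. Listing each simplex with vertices in this order, K has dimension 2 with simplices:

  0-simplices (5): a, b, c, d, e
  1-simplices (9): ab, ac, ad, ae, bc, be, cd, ce, de
  2-simplices (6): abc, abe, acd, ade, bce, cde

Hence C_0 ≅ Z^5, C_1 ≅ Z^9, C_2 ≅ Z^6.

∂_1: C_1 → C_0 is given by ∂[p,q] = [q] − [p]. For instance
  ∂ac = c − a.
This gives a 5×9 integer matrix of rank 4; reducing to Smith normal form yields diagonal entries (1,1,1,1).

The boundary map ∂_2: C_2 → C_1 acts by ∂[p,q,r] = [q,r] − [p,r] + [p,q]. For instance
  ∂abe = be − ae + ab,
  ∂abc = bc − ac + ab.
This gives a 9×6 integer matrix of rank 5; reducing to Smith normal form yields diagonal entries (1,1,1,1,1).

From H_k ≅ ker(∂_k) / im(∂_{k+1}) we obtain:

  H_2: rank ker ∂_2 − rank ∂_3 = (6 − 5) − 0 = 1, and there is no ∂_3, so H_2 = Z.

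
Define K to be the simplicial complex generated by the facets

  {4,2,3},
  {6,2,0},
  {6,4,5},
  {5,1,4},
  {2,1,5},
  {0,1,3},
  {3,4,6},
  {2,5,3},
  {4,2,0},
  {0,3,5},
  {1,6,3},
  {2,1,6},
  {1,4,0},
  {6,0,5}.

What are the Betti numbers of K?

b_0 = 1, b_1 = 2, b_2 = 1.

K has 7 vertices, 21 edges, 14 triangles.
rank ∂_0 = 0, rank ∂_1 = 6 ⇒ b_0 = 7 − 0 − 6 = 1; all invariant factors of ∂_1 are 1 so no torsion. So H_0 = Z.
rank ∂_1 = 6, rank ∂_2 = 13 ⇒ b_1 = 21 − 6 − 13 = 2; all invariant factors of ∂_2 are 1 so no torsion. So H_1 = Z^2.
rank ∂_2 = 13, rank ∂_3 = 0 ⇒ b_2 = 14 − 13 − 0 = 1. So H_2 = Z.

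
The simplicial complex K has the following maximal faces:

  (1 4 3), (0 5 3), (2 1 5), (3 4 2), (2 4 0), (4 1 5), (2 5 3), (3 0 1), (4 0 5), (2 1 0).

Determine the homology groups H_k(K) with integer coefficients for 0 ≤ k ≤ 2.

H_0 ≅ Z,  H_1 ≅ Z/2,  H_2 = 0.

Fix the vertex order 0 < 1 < 2 < 3 < 4 < 5 and write every simplex with vertices in increasing order. Then dim K = 2 and the simplices of K are:

  0-simplices (6): [0], [1], [2], [3], [4], [5]
  1-simplices (15): [0,1], [0,2], [0,3], [0,4], [0,5], [1,2], [1,3], [1,4], [1,5], [2,3], [2,4], [2,5], [3,4], [3,5], [4,5]
  2-simplices (10): [0,1,2], [0,1,3], [0,2,4], [0,3,5], [0,4,5], [1,2,5], [1,3,4], [1,4,5], [2,3,4], [2,3,5]

Hence C_0 ≅ Z^6, C_1 ≅ Z^15, C_2 ≅ Z^10.

∂_1: C_1 → C_0 is given by ∂[p,q] = [q] − [p]. For instance
  ∂[0,2] = [2] − [0].
As a 6×15 matrix over Z this has rank 5, with invariant factors (1,1,1,1,1).

∂_2: C_2 → C_1 acts by ∂[p,q,r] = [q,r] − [p,r] + [p,q]. For instance
  ∂[1,3,4] = [3,4] − [1,4] + [1,3],
  ∂[0,1,2] = [1,2] − [0,2] + [0,1].
As a 15×10 matrix over Z this has rank 10, with invariant factors (1,1,1,1,1,1,1,1,1,2).

Now H_k = ker ∂_k / im ∂_{k+1}, so:

  H_0: rank C_0 − rank ∂_1 = 6 − 5 = 1, and the invariant factors of ∂_1 are all 1, so H_0 = Z.
  H_1: rank ker ∂_1 − rank ∂_2 = (15 − 5) − 10 = 0, and ∂_2 has invariant factor 2 > 1, so H_1 = Z/2.
  H_2: rank ker ∂_2 − rank ∂_3 = (10 − 10) − 0 = 0, and there is no ∂_3, so H_2 = 0.

As a check, the Euler characteristic is 6 − 15 + 10 = 1, which agrees with 1 − 0 + 0 = 1.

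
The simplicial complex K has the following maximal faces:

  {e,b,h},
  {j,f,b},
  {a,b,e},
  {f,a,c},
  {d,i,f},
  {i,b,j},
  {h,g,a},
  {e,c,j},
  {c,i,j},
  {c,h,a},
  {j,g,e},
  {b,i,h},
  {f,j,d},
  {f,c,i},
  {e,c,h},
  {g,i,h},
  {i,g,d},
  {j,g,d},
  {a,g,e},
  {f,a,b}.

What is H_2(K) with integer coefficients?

H_2 = 0.

We work with the vertex ordering a < b < c < d < e < f < g < h < i < j. The simplices of K, each written with vertices in increasing order, are:

  0-simplices (10): a, b, c, d, e, f, g, h, i, j
  1-simplices (30): ab, ac, ae, af, ag, ah, be, bf, bh, bi, bj, ce, cf, ch, ci, cj, df, dg, di, dj, eg, eh, ej, fi, fj, gh, gi, gj, hi, ij
  2-simplices (20): abe, abf, acf, ach, aeg, agh, beh, bfj, bhi, bij, ceh, cej, cfi, cij, dfi, dfj, dgi, dgj, egj, ghi

giving chain groups C_0 ≅ Z^10, C_1 ≅ Z^30, C_2 ≅ Z^20.

The boundary map ∂_1: C_1 → C_0 maps an edge to its endpoints' difference, ∂[p,q] = q − p. For instance
  ∂cf = f − c.
The resulting 10×30 matrix has rank 9, and its Smith normal form has invariant factors (1,1,1,1,1,1,1,1,1).

Boundary ∂_2: C_2 → C_1 acts by ∂[p,q,r] = [q,r] − [p,r] + [p,q]. For instance
  ∂cej = ej − cj + ce,
  ∂dfi = fi − di + df.
As a 30×20 matrix over Z this has rank 20, with invariant factors (1,1,1,1,1,1,1,1,1,1,1,1,1,1,1,1,1,1,1,2).

Reading off H_k = ker ∂_k / im ∂_{k+1}:

  H_2: rank ker ∂_2 − rank ∂_3 = (20 − 20) − 0 = 0, and there is no ∂_3, so H_2 = 0.

(K is a triangulation of the Klein bottle.)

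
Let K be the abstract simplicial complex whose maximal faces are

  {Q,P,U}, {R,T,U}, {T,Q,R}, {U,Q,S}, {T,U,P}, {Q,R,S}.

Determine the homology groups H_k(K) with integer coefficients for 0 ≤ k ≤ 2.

H_0 ≅ Z,  H_1 ≅ Z,  H_2 = 0.

Fix the vertex order P < Q < R < S < T < U and write every simplex with vertices in increasing order. Then dim K = 2 and the simplices of K are:

  0-simplices (6): P, Q, R, S, T, U
  1-simplices (12): PQ, PT, PU, QR, QS, QT, QU, RS, RT, RU, SU, TU
  2-simplices (6): PQU, PTU, QRS, QRT, QSU, RTU

giving chain groups C_0 ≅ Z^6, C_1 ≅ Z^12, C_2 ≅ Z^6.

The boundary map ∂_1: C_1 → C_0 is given by ∂[p,q] = [q] − [p]. For instance
  ∂SU = U − S.
The resulting 6×12 matrix has rank 5, and its Smith normal form has invariant factors (1,1,1,1,1).

Boundary ∂_2: C_2 → C_1 acts by ∂[p,q,r] = [q,r] − [p,r] + [p,q]. For instance
  ∂QRT = RT − QT + QR,
  ∂RTU = TU − RU + RT.
As a 12×6 matrix over Z this has rank 6, with invariant factors (1,1,1,1,1,1).

From H_k ≅ ker(∂_k) / im(∂_{k+1}) we obtain:

  H_0: rank C_0 − rank ∂_1 = 6 − 5 = 1, and the invariant factors of ∂_1 are all 1, so H_0 = Z.
  H_1: rank ker ∂_1 − rank ∂_2 = (12 − 5) − 6 = 1, and the invariant factors of ∂_2 are all 1, so H_1 = Z.
  H_2: rank ker ∂_2 − rank ∂_3 = (6 − 6) − 0 = 0, and there is no ∂_3, so H_2 = 0.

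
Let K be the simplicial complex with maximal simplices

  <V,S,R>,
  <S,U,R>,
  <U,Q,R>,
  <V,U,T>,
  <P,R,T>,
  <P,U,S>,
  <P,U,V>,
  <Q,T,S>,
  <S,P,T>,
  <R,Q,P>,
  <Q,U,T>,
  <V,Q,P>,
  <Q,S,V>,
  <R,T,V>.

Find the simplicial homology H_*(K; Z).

H_0 = Z,  H_1 = Z^2,  H_2 = Z.

We work with the vertex ordering P < Q < R < S < T < U < V. The simplices of K, each written with vertices in increasing order, are:

  0-simplices (7): P, Q, R, S, T, U, V
  1-simplices (21): PQ, PR, PS, PT, PU, PV, QR, QS, QT, QU, QV, RS, RT, RU, RV, ST, SU, SV, TU, TV, UV
  2-simplices (14): PQR, PQV, PRT, PST, PSU, PUV, QRU, QST, QSV, QTU, RSU, RSV, RTV, TUV

giving chain groups C_0 ≅ Z^7, C_1 ≅ Z^21, C_2 ≅ Z^14.

The boundary map ∂_1: C_1 → C_0 is given by ∂[p,q] = [q] − [p].
The 7×21 boundary matrix has rank 6 and Smith normal form diag(1,1,1,1,1,1).

The boundary map ∂_2: C_2 → C_1 maps a triangle to the signed sum of its edges. For instance
  ∂PUV = UV − PV + PU,
  ∂PRT = RT − PT + PR.
As a 21×14 matrix over Z this has rank 13, with invariant factors (1,1,1,1,1,1,1,1,1,1,1,1,1).

From H_k ≅ ker(∂_k) / im(∂_{k+1}) we obtain:

  H_0: rank C_0 − rank ∂_1 = 7 − 6 = 1, and the invariant factors of ∂_1 are all 1, so H_0 = Z.
  H_1: rank ker ∂_1 − rank ∂_2 = (21 − 6) − 13 = 2, and the invariant factors of ∂_2 are all 1, so H_1 = Z^2.
  H_2: rank ker ∂_2 − rank ∂_3 = (14 − 13) − 0 = 1, and there is no ∂_3, so H_2 = Z.

As a check, the Euler characteristic is 7 − 21 + 14 = 0, which agrees with 1 − 2 + 1 = 0.
(K is a triangulation of the torus T^2.)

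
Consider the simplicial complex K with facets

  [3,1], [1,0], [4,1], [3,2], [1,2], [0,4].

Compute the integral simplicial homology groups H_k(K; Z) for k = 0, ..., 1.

Order the vertices as 0 < 1 < 2 < 3 < 4. Listing each simplex with vertices in this order, K has dimension 1 with simplices:

  0-simplices (5): [0], [1], [2], [3], [4]
  1-simplices (6): [0,1], [0,4], [1,2], [1,3], [1,4], [2,3]

so the chain groups are C_0 ≅ Z^5, C_1 ≅ Z^6.

The boundary map ∂_1: C_1 → C_0 sends each edge [p,q] (with p < q) to q − p.
As a 5×6 matrix over Z this has rank 4, with invariant factors (1,1,1,1).

From H_k ≅ ker(∂_k) / im(∂_{k+1}) we obtain:

  H_0: rank C_0 − rank ∂_1 = 5 − 4 = 1, and the invariant factors of ∂_1 are all 1, so H_0 = Z.
  H_1: rank ker ∂_1 − rank ∂_2 = (6 − 4) − 0 = 2, and there is no ∂_2, so H_1 = Z^2.

As a check, the Euler characteristic is 5 − 6 = -1, which agrees with 1 − 2 = -1.
(K is a triangulation of a wedge of 2 circles.)

H_0 = Z,  H_1 = Z^2.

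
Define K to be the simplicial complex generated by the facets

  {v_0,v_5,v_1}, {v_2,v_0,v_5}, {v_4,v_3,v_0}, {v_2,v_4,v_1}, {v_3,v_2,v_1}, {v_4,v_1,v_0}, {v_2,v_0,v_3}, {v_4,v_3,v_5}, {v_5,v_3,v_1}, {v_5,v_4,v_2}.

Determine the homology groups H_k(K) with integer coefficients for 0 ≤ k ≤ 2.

Fix the vertex order v_0 < v_1 < v_2 < v_3 < v_4 < v_5 and write every simplex with vertices in increasing order. Then dim K = 2 and the simplices of K are:

  0-simplices (6): [v_0], [v_1], [v_2], [v_3], [v_4], [v_5]
  1-simplices (15): (15 of them)
  2-simplices (10): [v_0,v_1,v_4], [v_0,v_1,v_5], [v_0,v_2,v_3], [v_0,v_2,v_5], [v_0,v_3,v_4], [v_1,v_2,v_3], [v_1,v_2,v_4], [v_1,v_3,v_5], [v_2,v_4,v_5], [v_3,v_4,v_5]

so the chain groups are C_0 ≅ Z^6, C_1 ≅ Z^15, C_2 ≅ Z^10.

The boundary map ∂_1: C_1 → C_0 sends each edge [p,q] (with p < q) to q − p. For instance
  ∂[v_0,v_5] = [v_5] − [v_0].
The 6×15 boundary matrix has rank 5 and Smith normal form diag(1,1,1,1,1).

Boundary ∂_2: C_2 → C_1 maps a triangle to the signed sum of its edges. For instance
  ∂[v_3,v_4,v_5] = [v_4,v_5] − [v_3,v_5] + [v_3,v_4],
  ∂[v_0,v_1,v_4] = [v_1,v_4] − [v_0,v_4] + [v_0,v_1].
This gives a 15×10 integer matrix of rank 10; reducing to Smith normal form yields diagonal entries (1,1,1,1,1,1,1,1,1,2).

From H_k ≅ ker(∂_k) / im(∂_{k+1}) we obtain:

  H_0: rank C_0 − rank ∂_1 = 6 − 5 = 1, and the invariant factors of ∂_1 are all 1, so H_0 ≅ Z.
  H_1: rank ker ∂_1 − rank ∂_2 = (15 − 5) − 10 = 0, and ∂_2 has invariant factor 2 > 1, so H_1 ≅ Z/2.
  H_2: rank ker ∂_2 − rank ∂_3 = (10 − 10) − 0 = 0, and there is no ∂_3, so H_2 ≅ 0.

H_0 ≅ Z,  H_1 ≅ Z/2,  H_2 = 0.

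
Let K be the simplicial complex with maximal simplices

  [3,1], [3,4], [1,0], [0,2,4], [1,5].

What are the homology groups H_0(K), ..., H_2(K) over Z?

H_0 = Z,  H_1 = Z,  H_2 = 0.

Fix the vertex order 0 < 1 < 2 < 3 < 4 < 5 and write every simplex with vertices in increasing order. Then dim K = 2 and the simplices of K are:

  0-simplices (6): [0], [1], [2], [3], [4], [5]
  1-simplices (7): [0,1], [0,2], [0,4], [1,3], [1,5], [2,4], [3,4]
  2-simplices (1): [0,2,4]

giving chain groups C_0 ≅ Z^6, C_1 ≅ Z^7, C_2 ≅ Z^1.

Boundary ∂_1: C_1 → C_0 is given by ∂[p,q] = [q] − [p].
The resulting 6×7 matrix has rank 5, and its Smith normal form has invariant factors (1,1,1,1,1).

∂_2: C_2 → C_1 acts by ∂[p,q,r] = [q,r] − [p,r] + [p,q]. For instance
  ∂[0,2,4] = [2,4] − [0,4] + [0,2].
As a 7×1 matrix over Z this has rank 1, with invariant factors (1).

Now H_k = ker ∂_k / im ∂_{k+1}, so:

  H_0: rank C_0 − rank ∂_1 = 6 − 5 = 1, and the invariant factors of ∂_1 are all 1, so H_0 ≅ Z.
  H_1: rank ker ∂_1 − rank ∂_2 = (7 − 5) − 1 = 1, and the invariant factors of ∂_2 are all 1, so H_1 ≅ Z.
  H_2: rank ker ∂_2 − rank ∂_3 = (1 − 1) − 0 = 0, and there is no ∂_3, so H_2 ≅ 0.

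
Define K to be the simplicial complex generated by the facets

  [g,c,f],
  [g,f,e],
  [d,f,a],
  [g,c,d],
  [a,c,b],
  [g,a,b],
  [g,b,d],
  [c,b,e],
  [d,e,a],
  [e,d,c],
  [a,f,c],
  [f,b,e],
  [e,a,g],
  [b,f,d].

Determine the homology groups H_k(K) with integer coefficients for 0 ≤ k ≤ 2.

H_0 ≅ Z,  H_1 ≅ Z^2,  H_2 ≅ Z.

Take the total order a < b < c < d < e < f < g on the vertex set. Then K (dimension 2) consists of the simplices:

  0-simplices (7): a, b, c, d, e, f, g
  1-simplices (21): ab, ac, ad, ae, af, ag, bc, bd, be, bf, bg, cd, ce, cf, cg, de, df, dg, ef, eg, fg
  2-simplices (14): abc, abg, acf, ade, adf, aeg, bce, bdf, bdg, bef, cde, cdg, cfg, efg

Hence C_0 ≅ Z^7, C_1 ≅ Z^21, C_2 ≅ Z^14.

The boundary map ∂_1: C_1 → C_0 is given by ∂[p,q] = [q] − [p]. For instance
  ∂be = e − b.
As a 7×21 matrix over Z this has rank 6, with invariant factors (1,1,1,1,1,1).

Boundary ∂_2: C_2 → C_1 maps a triangle to the signed sum of its edges. For instance
  ∂ade = de − ae + ad,
  ∂bce = ce − be + bc.
This gives a 21×14 integer matrix of rank 13; reducing to Smith normal form yields diagonal entries (1,1,1,1,1,1,1,1,1,1,1,1,1).

Reading off H_k = ker ∂_k / im ∂_{k+1}:

  H_0: rank C_0 − rank ∂_1 = 7 − 6 = 1, and the invariant factors of ∂_1 are all 1, so H_0 ≅ Z.
  H_1: rank ker ∂_1 − rank ∂_2 = (21 − 6) − 13 = 2, and the invariant factors of ∂_2 are all 1, so H_1 ≅ Z^2.
  H_2: rank ker ∂_2 − rank ∂_3 = (14 − 13) − 0 = 1, and there is no ∂_3, so H_2 ≅ Z.

(K is a triangulation of the torus T^2.)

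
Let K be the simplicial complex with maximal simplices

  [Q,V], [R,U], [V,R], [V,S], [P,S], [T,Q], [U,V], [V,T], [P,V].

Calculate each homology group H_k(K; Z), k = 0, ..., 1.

H_0 = Z,  H_1 = Z^3.

Take the total order P < Q < R < S < T < U < V on the vertex set. Then K (dimension 1) consists of the simplices:

  0-simplices (7): P, Q, R, S, T, U, V
  1-simplices (9): PS, PV, QT, QV, RU, RV, SV, TV, UV

so the chain groups are C_0 ≅ Z^7, C_1 ≅ Z^9.

∂_1: C_1 → C_0 maps an edge to its endpoints' difference, ∂[p,q] = q − p. For instance
  ∂QT = T − Q.
As a 7×9 matrix over Z this has rank 6, with invariant factors (1,1,1,1,1,1).

Computing H_k = (kernel of ∂_k) / (image of ∂_{k+1}):

  H_0: rank C_0 − rank ∂_1 = 7 − 6 = 1, and the invariant factors of ∂_1 are all 1, so H_0 = Z.
  H_1: rank ker ∂_1 − rank ∂_2 = (9 − 6) − 0 = 3, and there is no ∂_2, so H_1 = Z^3.

(K is a triangulation of a wedge of 3 circles.)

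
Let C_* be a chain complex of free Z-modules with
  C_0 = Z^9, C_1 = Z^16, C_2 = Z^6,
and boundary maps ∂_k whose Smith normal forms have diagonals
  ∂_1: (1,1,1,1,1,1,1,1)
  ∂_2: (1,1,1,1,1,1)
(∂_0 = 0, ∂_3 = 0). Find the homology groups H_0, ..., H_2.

H_0: b_0 = 9 − 0 − 8 = 1; torsion from ∂_1 factors > 1: none. So H_0 ≅ Z.
H_1: b_1 = 16 − 8 − 6 = 2; torsion from ∂_2 factors > 1: none. So H_1 ≅ Z^2.
H_2: b_2 = 6 − 6 − 0 = 0; torsion from ∂_3 factors > 1: none. So H_2 ≅ 0.

H_0 ≅ Z,  H_1 ≅ Z^2,  H_2 = 0.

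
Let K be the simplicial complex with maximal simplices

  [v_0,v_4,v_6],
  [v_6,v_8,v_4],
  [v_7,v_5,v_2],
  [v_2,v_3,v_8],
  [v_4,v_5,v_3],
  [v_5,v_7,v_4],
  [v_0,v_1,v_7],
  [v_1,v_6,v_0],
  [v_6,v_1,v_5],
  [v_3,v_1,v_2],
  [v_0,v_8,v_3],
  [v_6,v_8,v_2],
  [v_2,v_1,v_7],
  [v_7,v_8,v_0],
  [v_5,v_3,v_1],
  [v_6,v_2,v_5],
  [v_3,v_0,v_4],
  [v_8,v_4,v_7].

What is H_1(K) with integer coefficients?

Fix the vertex order v_0 < v_1 < v_2 < v_3 < v_4 < v_5 < v_6 < v_7 < v_8 and write every simplex with vertices in increasing order. Then dim K = 2 and the simplices of K are:

  0-simplices (9): [v_0], [v_1], [v_2], [v_3], [v_4], [v_5], [v_6], [v_7], [v_8]
  1-simplices (27): (27 of them)
  2-simplices (18): (18 of them)

so the chain groups are C_0 ≅ Z^9, C_1 ≅ Z^27, C_2 ≅ Z^18.

Boundary ∂_1: C_1 → C_0 is given by ∂[p,q] = [q] − [p]. For instance
  ∂[v_2,v_8] = [v_8] − [v_2].
The resulting 9×27 matrix has rank 8, and its Smith normal form has invariant factors (1,1,1,1,1,1,1,1).

Boundary ∂_2: C_2 → C_1 maps a triangle to the signed sum of its edges. For instance
  ∂[v_2,v_5,v_6] = [v_5,v_6] − [v_2,v_6] + [v_2,v_5],
  ∂[v_1,v_2,v_3] = [v_2,v_3] − [v_1,v_3] + [v_1,v_2].
This gives a 27×18 integer matrix of rank 18; reducing to Smith normal form yields diagonal entries (1,1,1,1,1,1,1,1,1,1,1,1,1,1,1,1,1,2).

Computing H_k = (kernel of ∂_k) / (image of ∂_{k+1}):

  H_1: rank ker ∂_1 − rank ∂_2 = (27 − 8) − 18 = 1, and ∂_2 has invariant factor 2 > 1, so H_1 ≅ Z × Z/2.

H_1 ≅ Z × Z/2.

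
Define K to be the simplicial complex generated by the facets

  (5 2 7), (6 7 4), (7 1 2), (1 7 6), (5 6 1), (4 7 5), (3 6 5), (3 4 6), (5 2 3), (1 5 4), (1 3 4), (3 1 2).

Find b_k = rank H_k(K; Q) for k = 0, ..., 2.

K has 7 vertices, 18 edges, 12 triangles.
rank ∂_0 = 0, rank ∂_1 = 6 ⇒ b_0 = 7 − 0 − 6 = 1; all invariant factors of ∂_1 are 1 so no torsion. So H_0 = Z.
rank ∂_1 = 6, rank ∂_2 = 12 ⇒ b_1 = 18 − 6 − 12 = 0; ∂_2 has invariant factor(s) [2] giving torsion. So H_1 = Z/2.
rank ∂_2 = 12, rank ∂_3 = 0 ⇒ b_2 = 12 − 12 − 0 = 0. So H_2 = 0.

b_0 = 1, b_1 = 0, b_2 = 0.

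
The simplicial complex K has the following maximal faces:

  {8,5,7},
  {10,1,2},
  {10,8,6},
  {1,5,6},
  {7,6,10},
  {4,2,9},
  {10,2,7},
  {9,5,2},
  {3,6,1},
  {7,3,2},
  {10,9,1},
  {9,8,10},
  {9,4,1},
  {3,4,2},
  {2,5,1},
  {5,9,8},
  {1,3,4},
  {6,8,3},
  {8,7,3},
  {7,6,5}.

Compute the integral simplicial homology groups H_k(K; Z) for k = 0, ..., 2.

We work with the vertex ordering 1 < 2 < 3 < 4 < 5 < 6 < 7 < 8 < 9 < 10. The simplices of K, each written with vertices in increasing order, are:

  0-simplices (10): [1], [2], [3], [4], [5], [6], [7], [8], [9], [10]
  1-simplices (30): (30 of them)
  2-simplices (20): (20 of them)

so the chain groups are C_0 ≅ Z^10, C_1 ≅ Z^30, C_2 ≅ Z^20.

∂_1: C_1 → C_0 maps an edge to its endpoints' difference, ∂[p,q] = q − p. For instance
  ∂[5,6] = [6] − [5].
This gives a 10×30 integer matrix of rank 9; reducing to Smith normal form yields diagonal entries (1,1,1,1,1,1,1,1,1).

∂_2: C_2 → C_1 maps a triangle to the signed sum of its edges. For instance
  ∂[2,5,9] = [5,9] − [2,9] + [2,5],
  ∂[1,5,6] = [5,6] − [1,6] + [1,5].
This gives a 30×20 integer matrix of rank 20; reducing to Smith normal form yields diagonal entries (1,1,1,1,1,1,1,1,1,1,1,1,1,1,1,1,1,1,1,2).

From H_k ≅ ker(∂_k) / im(∂_{k+1}) we obtain:

  H_0: rank C_0 − rank ∂_1 = 10 − 9 = 1, and the invariant factors of ∂_1 are all 1, so H_0 = Z.
  H_1: rank ker ∂_1 − rank ∂_2 = (30 − 9) − 20 = 1, and ∂_2 has invariant factor 2 > 1, so H_1 = Z ⊕ Z/2.
  H_2: rank ker ∂_2 − rank ∂_3 = (20 − 20) − 0 = 0, and there is no ∂_3, so H_2 = 0.

As a check, the Euler characteristic is 10 − 30 + 20 = 0, which agrees with 1 − 1 + 0 = 0.

H_0 ≅ Z,  H_1 ≅ Z ⊕ Z/2,  H_2 = 0.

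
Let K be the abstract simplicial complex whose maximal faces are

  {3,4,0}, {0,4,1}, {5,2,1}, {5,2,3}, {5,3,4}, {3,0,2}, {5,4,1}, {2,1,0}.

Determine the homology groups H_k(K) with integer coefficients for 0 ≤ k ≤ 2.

H_0 ≅ Z,  H_1 = 0,  H_2 ≅ Z.

Fix the vertex order 0 < 1 < 2 < 3 < 4 < 5 and write every simplex with vertices in increasing order. Then dim K = 2 and the simplices of K are:

  0-simplices (6): [0], [1], [2], [3], [4], [5]
  1-simplices (12): [0,1], [0,2], [0,3], [0,4], [1,2], [1,4], [1,5], [2,3], [2,5], [3,4], [3,5], [4,5]
  2-simplices (8): [0,1,2], [0,1,4], [0,2,3], [0,3,4], [1,2,5], [1,4,5], [2,3,5], [3,4,5]

so the chain groups are C_0 ≅ Z^6, C_1 ≅ Z^12, C_2 ≅ Z^8.

The boundary map ∂_1: C_1 → C_0 maps an edge to its endpoints' difference, ∂[p,q] = q − p. For instance
  ∂[1,5] = [5] − [1].
The 6×12 boundary matrix has rank 5 and Smith normal form diag(1,1,1,1,1).

∂_2: C_2 → C_1 acts by ∂[p,q,r] = [q,r] − [p,r] + [p,q]. For instance
  ∂[0,3,4] = [3,4] − [0,4] + [0,3],
  ∂[0,2,3] = [2,3] − [0,3] + [0,2].
This gives a 12×8 integer matrix of rank 7; reducing to Smith normal form yields diagonal entries (1,1,1,1,1,1,1).

Now H_k = ker ∂_k / im ∂_{k+1}, so:

  H_0: rank C_0 − rank ∂_1 = 6 − 5 = 1, and the invariant factors of ∂_1 are all 1, so H_0 ≅ Z.
  H_1: rank ker ∂_1 − rank ∂_2 = (12 − 5) − 7 = 0, and the invariant factors of ∂_2 are all 1, so H_1 ≅ 0.
  H_2: rank ker ∂_2 − rank ∂_3 = (8 − 7) − 0 = 1, and there is no ∂_3, so H_2 ≅ Z.

As a check, the Euler characteristic is 6 − 12 + 8 = 2, which agrees with 1 − 0 + 1 = 2.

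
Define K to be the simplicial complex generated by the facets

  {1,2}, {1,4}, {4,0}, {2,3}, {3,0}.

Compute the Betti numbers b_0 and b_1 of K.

Take the total order 0 < 1 < 2 < 3 < 4 on the vertex set. Then K (dimension 1) consists of the simplices:

  0-simplices (5): [0], [1], [2], [3], [4]
  1-simplices (5): [0,3], [0,4], [1,2], [1,4], [2,3]

so the chain groups are C_0 ≅ Z^5, C_1 ≅ Z^5.

Boundary ∂_1: C_1 → C_0 is given by ∂[p,q] = [q] − [p].
This gives a 5×5 integer matrix of rank 4; reducing to Smith normal form yields diagonal entries (1,1,1,1).

Computing H_k = (kernel of ∂_k) / (image of ∂_{k+1}):

  H_0: rank C_0 − rank ∂_1 = 5 − 4 = 1, and the invariant factors of ∂_1 are all 1, so H_0 = Z.
  H_1: rank ker ∂_1 − rank ∂_2 = (5 − 4) − 0 = 1, and there is no ∂_2, so H_1 = Z.

(K is a triangulation of the circle S^1.)

Hence the Betti numbers are b_0 = 1, b_1 = 1.

b_0 = 1, b_1 = 1.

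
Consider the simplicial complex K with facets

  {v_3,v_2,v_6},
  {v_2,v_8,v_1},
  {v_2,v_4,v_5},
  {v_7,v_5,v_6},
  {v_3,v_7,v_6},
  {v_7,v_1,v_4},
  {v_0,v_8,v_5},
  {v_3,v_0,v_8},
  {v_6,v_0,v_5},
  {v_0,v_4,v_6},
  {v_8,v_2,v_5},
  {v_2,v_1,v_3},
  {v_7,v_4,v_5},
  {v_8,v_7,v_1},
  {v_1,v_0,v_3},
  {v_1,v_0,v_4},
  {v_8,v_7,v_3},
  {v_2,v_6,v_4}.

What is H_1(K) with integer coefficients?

Order the vertices as v_0 < v_1 < v_2 < v_3 < v_4 < v_5 < v_6 < v_7 < v_8. Listing each simplex with vertices in this order, K has dimension 2 with simplices:

  0-simplices (9): [v_0], [v_1], [v_2], [v_3], [v_4], [v_5], [v_6], [v_7], [v_8]
  1-simplices (27): (27 of them)
  2-simplices (18): (18 of them)

Hence C_0 ≅ Z^9, C_1 ≅ Z^27, C_2 ≅ Z^18.

Boundary ∂_1: C_1 → C_0 is given by ∂[p,q] = [q] − [p]. For instance
  ∂[v_3,v_8] = [v_8] − [v_3].
As a 9×27 matrix over Z this has rank 8, with invariant factors (1,1,1,1,1,1,1,1).

Boundary ∂_2: C_2 → C_1 maps a triangle to the signed sum of its edges. For instance
  ∂[v_1,v_2,v_3] = [v_2,v_3] − [v_1,v_3] + [v_1,v_2],
  ∂[v_5,v_6,v_7] = [v_6,v_7] − [v_5,v_7] + [v_5,v_6].
As a 27×18 matrix over Z this has rank 18, with invariant factors (1,1,1,1,1,1,1,1,1,1,1,1,1,1,1,1,1,2).

Computing H_k = (kernel of ∂_k) / (image of ∂_{k+1}):

  H_1: rank ker ∂_1 − rank ∂_2 = (27 − 8) − 18 = 1, and ∂_2 has invariant factor 2 > 1, so H_1 = Z × Z/2.

(K is a triangulation of the Klein bottle.)

H_1 ≅ Z × Z/2.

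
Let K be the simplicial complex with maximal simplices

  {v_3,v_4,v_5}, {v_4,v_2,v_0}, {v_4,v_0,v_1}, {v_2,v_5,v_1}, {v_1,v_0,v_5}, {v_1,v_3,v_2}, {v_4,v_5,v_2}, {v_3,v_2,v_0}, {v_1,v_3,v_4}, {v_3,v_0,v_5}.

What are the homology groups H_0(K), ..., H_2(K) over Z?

H_0 ≅ Z,  H_1 ≅ Z/2,  H_2 = 0.

We work with the vertex ordering v_0 < v_1 < v_2 < v_3 < v_4 < v_5. The simplices of K, each written with vertices in increasing order, are:

  0-simplices (6): [v_0], [v_1], [v_2], [v_3], [v_4], [v_5]
  1-simplices (15): (15 of them)
  2-simplices (10): [v_0,v_1,v_4], [v_0,v_1,v_5], [v_0,v_2,v_3], [v_0,v_2,v_4], [v_0,v_3,v_5], [v_1,v_2,v_3], [v_1,v_2,v_5], [v_1,v_3,v_4], [v_2,v_4,v_5], [v_3,v_4,v_5]

giving chain groups C_0 ≅ Z^6, C_1 ≅ Z^15, C_2 ≅ Z^10.

Boundary ∂_1: C_1 → C_0 sends each edge [p,q] (with p < q) to q − p.
This gives a 6×15 integer matrix of rank 5; reducing to Smith normal form yields diagonal entries (1,1,1,1,1).

∂_2: C_2 → C_1 maps a triangle to the signed sum of its edges. For instance
  ∂[v_0,v_1,v_5] = [v_1,v_5] − [v_0,v_5] + [v_0,v_1],
  ∂[v_2,v_4,v_5] = [v_4,v_5] − [v_2,v_5] + [v_2,v_4].
The resulting 15×10 matrix has rank 10, and its Smith normal form has invariant factors (1,1,1,1,1,1,1,1,1,2).

Now H_k = ker ∂_k / im ∂_{k+1}, so:

  H_0: rank C_0 − rank ∂_1 = 6 − 5 = 1, and the invariant factors of ∂_1 are all 1, so H_0 = Z.
  H_1: rank ker ∂_1 − rank ∂_2 = (15 − 5) − 10 = 0, and ∂_2 has invariant factor 2 > 1, so H_1 = Z/2.
  H_2: rank ker ∂_2 − rank ∂_3 = (10 − 10) − 0 = 0, and there is no ∂_3, so H_2 = 0.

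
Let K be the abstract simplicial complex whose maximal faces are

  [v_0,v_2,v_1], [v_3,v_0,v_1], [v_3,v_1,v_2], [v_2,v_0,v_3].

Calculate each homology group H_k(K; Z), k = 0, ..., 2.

H_0 = Z,  H_1 = 0,  H_2 = Z.

Fix the vertex order v_0 < v_1 < v_2 < v_3 and write every simplex with vertices in increasing order. Then dim K = 2 and the simplices of K are:

  0-simplices (4): [v_0], [v_1], [v_2], [v_3]
  1-simplices (6): [v_0,v_1], [v_0,v_2], [v_0,v_3], [v_1,v_2], [v_1,v_3], [v_2,v_3]
  2-simplices (4): [v_0,v_1,v_2], [v_0,v_1,v_3], [v_0,v_2,v_3], [v_1,v_2,v_3]

giving chain groups C_0 ≅ Z^4, C_1 ≅ Z^6, C_2 ≅ Z^4.

∂_1: C_1 → C_0 maps an edge to its endpoints' difference, ∂[p,q] = q − p.
As a 4×6 matrix over Z this has rank 3, with invariant factors (1,1,1).

∂_2: C_2 → C_1 sends each 2-simplex [p,q,r] to [q,r] − [p,r] + [p,q]. For instance
  ∂[v_0,v_1,v_2] = [v_1,v_2] − [v_0,v_2] + [v_0,v_1],
  ∂[v_0,v_1,v_3] = [v_1,v_3] − [v_0,v_3] + [v_0,v_1].
The resulting 6×4 matrix has rank 3, and its Smith normal form has invariant factors (1,1,1).

Computing H_k = (kernel of ∂_k) / (image of ∂_{k+1}):

  H_0: rank C_0 − rank ∂_1 = 4 − 3 = 1, and the invariant factors of ∂_1 are all 1, so H_0 = Z.
  H_1: rank ker ∂_1 − rank ∂_2 = (6 − 3) − 3 = 0, and the invariant factors of ∂_2 are all 1, so H_1 = 0.
  H_2: rank ker ∂_2 − rank ∂_3 = (4 − 3) − 0 = 1, and there is no ∂_3, so H_2 = Z.

As a check, the Euler characteristic is 4 − 6 + 4 = 2, which agrees with 1 − 0 + 1 = 2.
(K is a triangulation of the 2-sphere S^2.)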